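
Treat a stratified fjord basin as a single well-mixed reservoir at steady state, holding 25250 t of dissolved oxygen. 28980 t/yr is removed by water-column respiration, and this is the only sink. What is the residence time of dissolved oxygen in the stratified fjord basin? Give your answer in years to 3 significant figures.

τ = M / F = 25250 / 28980 = 0.8713 yr.

0.871 yr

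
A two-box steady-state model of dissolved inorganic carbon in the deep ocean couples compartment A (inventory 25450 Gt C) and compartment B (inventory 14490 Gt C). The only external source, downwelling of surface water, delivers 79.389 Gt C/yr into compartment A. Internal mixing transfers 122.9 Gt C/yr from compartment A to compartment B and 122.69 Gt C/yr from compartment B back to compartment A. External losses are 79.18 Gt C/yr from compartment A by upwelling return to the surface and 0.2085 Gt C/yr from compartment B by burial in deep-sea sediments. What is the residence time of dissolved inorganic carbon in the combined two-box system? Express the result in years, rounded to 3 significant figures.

503 yr

Treat the two boxes together as one reservoir: the mixing fluxes between them are internal recycling, so τ = ΣM / Σ(external losses).
M_total = 25450 + 14490 = 39940 Gt C.
ΣF_external_out = 79.18 + 0.2085 = 79.389 Gt C/yr.
τ = M_total / ΣF_ext = 39940 / 79.389 = 503.1 yr.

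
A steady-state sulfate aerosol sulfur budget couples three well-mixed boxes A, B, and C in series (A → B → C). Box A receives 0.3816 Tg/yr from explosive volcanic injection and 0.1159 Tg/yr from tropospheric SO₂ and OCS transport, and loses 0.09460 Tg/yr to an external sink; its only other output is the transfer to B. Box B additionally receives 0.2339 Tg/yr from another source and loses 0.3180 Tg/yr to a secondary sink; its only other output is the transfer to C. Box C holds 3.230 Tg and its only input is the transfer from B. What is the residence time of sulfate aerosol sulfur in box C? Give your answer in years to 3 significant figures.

10.1 yr

Box A: F(A→B) = (0.3816 + 0.1159) − 0.09460 = 0.40290 Tg/yr.
Box B: F(B→C) = (0.40290 + 0.2339) − 0.3180 = 0.31880 Tg/yr.
Box C throughput = its input = 0.31880 Tg/yr; τ = 3.230 / 0.31880 = 10.13 yr.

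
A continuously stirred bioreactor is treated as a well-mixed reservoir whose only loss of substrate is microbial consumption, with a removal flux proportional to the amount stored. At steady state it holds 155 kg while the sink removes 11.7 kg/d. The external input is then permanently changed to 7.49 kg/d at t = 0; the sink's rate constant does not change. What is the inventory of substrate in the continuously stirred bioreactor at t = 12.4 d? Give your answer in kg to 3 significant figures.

Residence time τ = M₀/F₀ = 13.25 d. The eventual steady state is M_∞ = M₀·(F₁/F₀) = 155 × 7.49/11.7 = 99.226 kg.
The anomaly ΔM(t) = M(t) − M_∞ decays as ΔM₀·e^(−t/τ) with ΔM₀ = 155 − 99.226 = 55.77 kg.
At t = 12.4 d, e^(−t/τ) = e^(−0.9360) = 0.3922, so ΔM = 21.87 kg and M = 99.226 + 21.87 = 121.10 kg.

121 kg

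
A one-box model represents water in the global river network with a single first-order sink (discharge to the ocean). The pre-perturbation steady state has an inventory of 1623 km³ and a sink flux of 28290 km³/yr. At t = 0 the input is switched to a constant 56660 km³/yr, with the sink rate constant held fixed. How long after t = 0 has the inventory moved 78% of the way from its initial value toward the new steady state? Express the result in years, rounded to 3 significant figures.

0.0869 yr

τ = M₀/F₀ = 1623/28290 = 0.05737 yr.
The remaining gap fraction is e^(−t/τ); 78% covered ⇒ e^(−t/τ) = 0.220.
t = −τ ln(0.220) = 0.05737 × 1.514 = 0.08687 yr.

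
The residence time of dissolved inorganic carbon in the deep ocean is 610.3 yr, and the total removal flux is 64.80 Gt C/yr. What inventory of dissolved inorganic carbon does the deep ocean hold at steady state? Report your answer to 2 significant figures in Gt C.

τ = M/F ⇒ M = τ × F = 610.3 × 64.80 = 39550 Gt C.

40000 Gt C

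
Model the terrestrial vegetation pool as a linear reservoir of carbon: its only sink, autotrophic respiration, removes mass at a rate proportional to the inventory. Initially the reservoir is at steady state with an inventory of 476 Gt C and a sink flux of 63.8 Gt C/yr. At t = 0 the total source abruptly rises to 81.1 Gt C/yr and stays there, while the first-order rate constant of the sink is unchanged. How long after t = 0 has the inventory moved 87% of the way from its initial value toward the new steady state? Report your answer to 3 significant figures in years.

15.2 yr

τ = M₀/F₀ = 476/63.8 = 7.461 yr.
The remaining gap fraction is e^(−t/τ); 87% covered ⇒ e^(−t/τ) = 0.130.
t = −τ ln(0.130) = 7.461 × 2.040 = 15.22 yr.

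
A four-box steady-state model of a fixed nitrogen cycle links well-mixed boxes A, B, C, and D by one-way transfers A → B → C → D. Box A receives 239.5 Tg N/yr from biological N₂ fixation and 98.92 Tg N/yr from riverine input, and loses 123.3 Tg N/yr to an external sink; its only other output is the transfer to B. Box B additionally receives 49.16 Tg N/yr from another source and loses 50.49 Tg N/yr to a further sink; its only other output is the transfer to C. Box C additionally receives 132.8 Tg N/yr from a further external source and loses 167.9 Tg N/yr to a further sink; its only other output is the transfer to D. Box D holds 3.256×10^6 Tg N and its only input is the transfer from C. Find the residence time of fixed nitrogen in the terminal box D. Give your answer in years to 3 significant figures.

Box A: F(A→B) = (239.5 + 98.92) − 123.3 = 215.12 Tg N/yr.
Box B: F(B→C) = (215.12 + 49.16) − 50.49 = 213.79 Tg N/yr.
Box C: F(C→D) = (213.79 + 132.8) − 167.9 = 178.69 Tg N/yr.
Box D throughput = its input = 178.69 Tg N/yr; τ = 3.256×10^6 / 178.69 = 18220 yr.

18200 yr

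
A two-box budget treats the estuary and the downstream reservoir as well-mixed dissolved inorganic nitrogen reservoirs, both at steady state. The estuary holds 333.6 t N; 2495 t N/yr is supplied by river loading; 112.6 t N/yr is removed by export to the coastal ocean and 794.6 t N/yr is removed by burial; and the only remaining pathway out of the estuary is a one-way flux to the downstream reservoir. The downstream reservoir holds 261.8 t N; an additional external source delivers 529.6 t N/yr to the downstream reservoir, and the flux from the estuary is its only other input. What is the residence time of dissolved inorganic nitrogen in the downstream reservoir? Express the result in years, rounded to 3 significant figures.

0.124 yr

Balance the estuary: ΣF_in = 2495.0 t N/yr.
Flux to the downstream reservoir = ΣF_in − (112.6 + 794.6) = 1587.8 t N/yr.
Total input to the downstream reservoir = 1587.8 + 529.6 = 2117.4 t N/yr; at steady state this equals its total output.
τ = M / F = 261.8 / 2117.4 = 0.1236 yr.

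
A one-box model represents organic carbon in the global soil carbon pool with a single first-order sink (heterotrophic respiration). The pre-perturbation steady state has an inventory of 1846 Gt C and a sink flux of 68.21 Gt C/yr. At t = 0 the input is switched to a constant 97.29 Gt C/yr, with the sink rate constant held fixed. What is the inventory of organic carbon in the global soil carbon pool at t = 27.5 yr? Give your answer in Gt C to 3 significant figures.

2350 Gt C

Residence time τ = M₀/F₀ = 27.06 yr. The eventual steady state is M_∞ = M₀·(F₁/F₀) = 1846 × 97.29/68.21 = 2633.0 Gt C.
The anomaly ΔM(t) = M(t) − M_∞ decays as ΔM₀·e^(−t/τ) with ΔM₀ = 1846 − 2633.0 = −787.0 Gt C.
At t = 27.5 yr, e^(−t/τ) = e^(−1.016) = 0.3620, so ΔM = −284.9 Gt C and M = 2633.0 − 284.9 = 2348.1 Gt C.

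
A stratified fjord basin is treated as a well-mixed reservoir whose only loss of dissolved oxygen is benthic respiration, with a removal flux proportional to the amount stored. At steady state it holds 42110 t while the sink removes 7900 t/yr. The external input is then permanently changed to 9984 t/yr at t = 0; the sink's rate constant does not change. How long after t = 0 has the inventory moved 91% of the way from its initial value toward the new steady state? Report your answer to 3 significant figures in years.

12.8 yr

τ = M₀/F₀ = 42110/7900 = 5.330 yr.
The remaining gap fraction is e^(−t/τ); 91% covered ⇒ e^(−t/τ) = 0.0900.
t = −τ ln(0.0900) = 5.330 × 2.408 = 12.84 yr.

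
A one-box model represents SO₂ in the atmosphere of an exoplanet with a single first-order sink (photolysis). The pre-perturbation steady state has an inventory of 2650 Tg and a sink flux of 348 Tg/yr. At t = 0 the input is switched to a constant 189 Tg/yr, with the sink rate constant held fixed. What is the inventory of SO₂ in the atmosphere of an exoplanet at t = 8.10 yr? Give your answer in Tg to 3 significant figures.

1860 Tg

τ = M₀/F₀ = 2650/348 = 7.615 yr; rate constant k = 1/τ.
New steady state M_∞ = F₁/k = F₁·τ = 189 × 7.615 = 1439.2 Tg.
M(t) = M_∞ + (M₀ − M_∞)·e^(−t/τ); t/τ = 8.10/7.615 = 1.064, so e^(−t/τ) = 0.3452.
M(t) = 1439.2 + 1211 × 0.3452 = 1857.2 Tg.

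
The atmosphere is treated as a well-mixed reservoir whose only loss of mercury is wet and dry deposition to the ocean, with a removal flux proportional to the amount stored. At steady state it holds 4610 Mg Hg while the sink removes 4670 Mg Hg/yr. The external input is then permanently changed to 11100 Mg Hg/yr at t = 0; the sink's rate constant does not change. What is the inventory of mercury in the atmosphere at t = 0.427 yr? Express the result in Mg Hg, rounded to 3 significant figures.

6840 Mg Hg

τ = M₀/F₀ = 4610/4670 = 0.9872 yr; rate constant k = 1/τ.
New steady state M_∞ = F₁/k = F₁·τ = 11100 × 0.9872 = 10957 Mg Hg.
M(t) = M_∞ + (M₀ − M_∞)·e^(−t/τ); t/τ = 0.427/0.9872 = 0.4326, so e^(−t/τ) = 0.6488.
M(t) = 10957 − 6347 × 0.6488 = 6838.9 Mg Hg.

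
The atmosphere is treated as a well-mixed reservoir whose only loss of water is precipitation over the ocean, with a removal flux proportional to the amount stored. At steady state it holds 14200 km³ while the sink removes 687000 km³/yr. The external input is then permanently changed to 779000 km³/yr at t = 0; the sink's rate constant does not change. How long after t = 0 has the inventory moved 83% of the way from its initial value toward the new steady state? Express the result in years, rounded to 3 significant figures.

0.0366 yr

τ = M₀/F₀ = 14200/687000 = 0.02067 yr.
The remaining gap fraction is e^(−t/τ); 83% covered ⇒ e^(−t/τ) = 0.170.
t = −τ ln(0.170) = 0.02067 × 1.772 = 0.03663 yr.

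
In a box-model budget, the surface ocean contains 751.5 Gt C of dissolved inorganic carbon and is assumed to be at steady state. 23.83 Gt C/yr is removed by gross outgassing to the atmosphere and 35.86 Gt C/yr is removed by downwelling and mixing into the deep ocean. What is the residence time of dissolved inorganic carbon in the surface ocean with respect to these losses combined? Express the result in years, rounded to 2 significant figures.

13 yr

Total removal = 23.83 + 35.86 = 59.690 Gt C/yr.
τ = M / ΣF_out = 751.5 / 59.690 = 12.59 yr.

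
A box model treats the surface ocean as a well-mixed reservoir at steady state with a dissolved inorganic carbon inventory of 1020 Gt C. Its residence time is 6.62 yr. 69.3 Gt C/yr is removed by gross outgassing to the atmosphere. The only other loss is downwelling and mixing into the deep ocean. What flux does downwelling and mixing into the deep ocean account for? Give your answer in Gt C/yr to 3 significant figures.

Total removal F = M/τ = 1020 / 6.62 = 154.1 Gt C/yr.
Downwelling and mixing into the deep ocean = F − (69.3) = 154.1 − 69.30 = 84.78 Gt C/yr.

84.8 Gt C/yr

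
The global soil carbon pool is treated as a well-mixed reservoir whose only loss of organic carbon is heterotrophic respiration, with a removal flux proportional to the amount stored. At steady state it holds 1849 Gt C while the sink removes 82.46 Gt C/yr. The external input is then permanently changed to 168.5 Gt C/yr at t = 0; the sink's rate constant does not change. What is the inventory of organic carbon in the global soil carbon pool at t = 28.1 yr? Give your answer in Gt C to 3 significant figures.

The sink rate constant is k = F₀/M₀ = 82.46/1849 = 0.04460 yr⁻¹.
Solving dM/dt = F₁ − kM with M(0) = M₀ gives M(t) = F₁/k + (M₀ − F₁/k)·e^(−kt).
F₁/k = 168.5/0.04460 = 3778.3 Gt C; kt = 0.04460 × 28.1 = 1.253, e^(−kt) = 0.2856.
M(28.1) = 3778.3 + (1849 − 3778.3) × 0.2856 = 3778.3 − 551.0 = 3227.3 Gt C.

3230 Gt C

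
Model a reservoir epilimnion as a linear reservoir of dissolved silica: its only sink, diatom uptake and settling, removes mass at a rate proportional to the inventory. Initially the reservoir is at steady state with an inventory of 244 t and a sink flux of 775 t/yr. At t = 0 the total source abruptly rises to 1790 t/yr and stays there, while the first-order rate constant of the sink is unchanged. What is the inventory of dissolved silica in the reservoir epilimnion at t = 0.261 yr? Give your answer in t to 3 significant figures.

424 t

τ = M₀/F₀ = 244/775 = 0.3148 yr; rate constant k = 1/τ.
New steady state M_∞ = F₁/k = F₁·τ = 1790 × 0.3148 = 563.56 t.
M(t) = M_∞ + (M₀ − M_∞)·e^(−t/τ); t/τ = 0.261/0.3148 = 0.8290, so e^(−t/τ) = 0.4365.
M(t) = 563.56 − 319.6 × 0.4365 = 424.08 t.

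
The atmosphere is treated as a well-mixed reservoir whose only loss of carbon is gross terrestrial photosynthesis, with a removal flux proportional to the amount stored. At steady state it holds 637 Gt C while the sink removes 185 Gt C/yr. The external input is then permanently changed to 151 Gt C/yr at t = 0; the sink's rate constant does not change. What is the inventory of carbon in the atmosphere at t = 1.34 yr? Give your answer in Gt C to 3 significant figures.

599 Gt C

τ = M₀/F₀ = 637/185 = 3.443 yr; rate constant k = 1/τ.
New steady state M_∞ = F₁/k = F₁·τ = 151 × 3.443 = 519.93 Gt C.
M(t) = M_∞ + (M₀ − M_∞)·e^(−t/τ); t/τ = 1.34/3.443 = 0.3892, so e^(−t/τ) = 0.6776.
M(t) = 519.93 + 117.1 × 0.6776 = 599.26 Gt C.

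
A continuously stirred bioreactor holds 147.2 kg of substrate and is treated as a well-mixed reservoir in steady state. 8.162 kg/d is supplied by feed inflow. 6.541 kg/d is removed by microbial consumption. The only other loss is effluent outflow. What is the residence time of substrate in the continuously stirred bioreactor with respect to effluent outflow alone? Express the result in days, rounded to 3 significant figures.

At steady state ΣF_in = ΣF_out.
ΣF_in = 8.1620 kg/d.
Effluent outflow flux = ΣF_in − (6.541) = 8.1620 − 6.541 = 1.621 kg/d.
τ = M / F = 147.2 / 1.621 = 90.81 d.

90.8 d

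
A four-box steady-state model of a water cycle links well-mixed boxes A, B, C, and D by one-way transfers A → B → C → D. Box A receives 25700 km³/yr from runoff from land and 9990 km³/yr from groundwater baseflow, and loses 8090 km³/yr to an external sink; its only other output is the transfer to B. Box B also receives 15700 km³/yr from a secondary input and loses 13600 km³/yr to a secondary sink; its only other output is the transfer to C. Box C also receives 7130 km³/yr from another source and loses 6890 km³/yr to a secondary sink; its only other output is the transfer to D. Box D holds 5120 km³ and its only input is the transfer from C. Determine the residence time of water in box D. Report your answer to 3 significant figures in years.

0.171 yr

Box A: F(A→B) = (25700 + 9990) − 8090 = 27600 km³/yr.
Box B: F(B→C) = (27600 + 15700) − 13600 = 29700 km³/yr.
Box C: F(C→D) = (29700 + 7130) − 6890 = 29940 km³/yr.
Box D throughput = its input = 29940 km³/yr; τ = 5120 / 29940 = 0.1710 yr.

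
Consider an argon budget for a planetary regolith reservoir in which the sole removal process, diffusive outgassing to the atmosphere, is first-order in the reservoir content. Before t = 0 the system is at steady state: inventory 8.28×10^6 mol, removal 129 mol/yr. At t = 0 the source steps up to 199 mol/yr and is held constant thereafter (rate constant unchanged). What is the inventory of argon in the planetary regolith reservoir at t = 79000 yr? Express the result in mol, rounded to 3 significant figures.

τ = M₀/F₀ = 8.28×10^6/129 = 64190 yr; rate constant k = 1/τ.
New steady state M_∞ = F₁/k = F₁·τ = 199 × 64190 = 1.2773×10^7 mol.
M(t) = M_∞ + (M₀ − M_∞)·e^(−t/τ); t/τ = 79000/64190 = 1.231, so e^(−t/τ) = 0.2921.
M(t) = 1.2773×10^7 − 4.493×10^6 × 0.2921 = 1.1461×10^7 mol.

1.15×10^7 mol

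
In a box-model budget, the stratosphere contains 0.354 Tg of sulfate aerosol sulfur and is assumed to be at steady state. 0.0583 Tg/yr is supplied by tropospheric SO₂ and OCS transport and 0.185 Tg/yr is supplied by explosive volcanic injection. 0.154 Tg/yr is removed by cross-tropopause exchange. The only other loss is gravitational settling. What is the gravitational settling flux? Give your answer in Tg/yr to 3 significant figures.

0.0893 Tg/yr

At steady state ΣF_in = ΣF_out.
ΣF_in = 0.0583 + 0.185 = 0.24330 Tg/yr.
Gravitational settling flux = ΣF_in − (0.154) = 0.24330 − 0.1540 = 0.08930 Tg/yr.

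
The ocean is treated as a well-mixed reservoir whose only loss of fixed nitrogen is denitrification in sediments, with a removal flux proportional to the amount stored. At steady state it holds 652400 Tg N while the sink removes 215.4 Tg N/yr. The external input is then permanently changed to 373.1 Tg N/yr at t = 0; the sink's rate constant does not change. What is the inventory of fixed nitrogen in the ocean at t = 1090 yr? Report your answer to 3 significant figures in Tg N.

The sink rate constant is k = F₀/M₀ = 215.4/652400 = 0.0003302 yr⁻¹.
Solving dM/dt = F₁ − kM with M(0) = M₀ gives M(t) = F₁/k + (M₀ − F₁/k)·e^(−kt).
F₁/k = 373.1/0.0003302 = 1.1300×10^6 Tg N; kt = 0.0003302 × 1090 = 0.3599, e^(−kt) = 0.6978.
M(1090) = 1.1300×10^6 + (652400 − 1.1300×10^6) × 0.6978 = 1.1300×10^6 − 333300 = 796760 Tg N.

797000 Tg N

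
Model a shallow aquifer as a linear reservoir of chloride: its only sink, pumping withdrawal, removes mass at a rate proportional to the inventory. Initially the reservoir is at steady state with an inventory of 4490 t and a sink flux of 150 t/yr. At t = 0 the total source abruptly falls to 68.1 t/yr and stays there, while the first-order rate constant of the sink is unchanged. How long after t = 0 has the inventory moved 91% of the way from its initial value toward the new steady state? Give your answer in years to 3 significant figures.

72.1 yr

τ = M₀/F₀ = 4490/150 = 29.93 yr.
The remaining gap fraction is e^(−t/τ); 91% covered ⇒ e^(−t/τ) = 0.0900.
t = −τ ln(0.0900) = 29.93 × 2.408 = 72.08 yr.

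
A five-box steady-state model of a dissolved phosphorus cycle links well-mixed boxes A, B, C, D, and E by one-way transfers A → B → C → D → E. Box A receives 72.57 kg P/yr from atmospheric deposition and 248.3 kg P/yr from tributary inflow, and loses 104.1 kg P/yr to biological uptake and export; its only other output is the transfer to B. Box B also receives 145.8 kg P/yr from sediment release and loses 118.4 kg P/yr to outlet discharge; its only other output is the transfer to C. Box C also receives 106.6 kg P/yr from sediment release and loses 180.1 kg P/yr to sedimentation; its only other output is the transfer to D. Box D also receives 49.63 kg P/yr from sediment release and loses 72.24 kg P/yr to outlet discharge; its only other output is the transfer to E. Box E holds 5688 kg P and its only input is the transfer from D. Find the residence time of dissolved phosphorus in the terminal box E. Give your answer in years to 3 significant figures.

38.4 yr

Box A: F(A→B) = (72.57 + 248.3) − 104.1 = 216.77 kg P/yr.
Box B: F(B→C) = (216.77 + 145.8) − 118.4 = 244.17 kg P/yr.
Box C: F(C→D) = (244.17 + 106.6) − 180.1 = 170.67 kg P/yr.
Box D: F(D→E) = (170.67 + 49.63) − 72.24 = 148.06 kg P/yr.
Box E throughput = its input = 148.06 kg P/yr; τ = 5688 / 148.06 = 38.42 yr.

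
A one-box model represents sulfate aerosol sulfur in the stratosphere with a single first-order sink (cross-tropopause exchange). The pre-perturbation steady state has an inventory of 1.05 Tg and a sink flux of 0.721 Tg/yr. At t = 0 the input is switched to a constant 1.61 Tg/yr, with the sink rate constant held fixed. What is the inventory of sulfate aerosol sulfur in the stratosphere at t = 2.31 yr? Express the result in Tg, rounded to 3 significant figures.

2.08 Tg

τ = M₀/F₀ = 1.05/0.721 = 1.456 yr; rate constant k = 1/τ.
New steady state M_∞ = F₁/k = F₁·τ = 1.61 × 1.456 = 2.3447 Tg.
M(t) = M_∞ + (M₀ − M_∞)·e^(−t/τ); t/τ = 2.31/1.456 = 1.586, so e^(−t/τ) = 0.2047.
M(t) = 2.3447 − 1.295 × 0.2047 = 2.0796 Tg.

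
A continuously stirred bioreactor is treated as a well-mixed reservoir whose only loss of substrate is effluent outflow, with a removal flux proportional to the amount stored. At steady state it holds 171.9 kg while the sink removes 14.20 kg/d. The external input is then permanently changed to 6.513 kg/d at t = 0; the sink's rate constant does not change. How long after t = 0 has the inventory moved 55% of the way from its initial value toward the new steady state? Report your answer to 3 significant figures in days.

9.67 d

τ = M₀/F₀ = 171.9/14.20 = 12.11 d.
The remaining gap fraction is e^(−t/τ); 55% covered ⇒ e^(−t/τ) = 0.450.
t = −τ ln(0.450) = 12.11 × 0.7985 = 9.666 d.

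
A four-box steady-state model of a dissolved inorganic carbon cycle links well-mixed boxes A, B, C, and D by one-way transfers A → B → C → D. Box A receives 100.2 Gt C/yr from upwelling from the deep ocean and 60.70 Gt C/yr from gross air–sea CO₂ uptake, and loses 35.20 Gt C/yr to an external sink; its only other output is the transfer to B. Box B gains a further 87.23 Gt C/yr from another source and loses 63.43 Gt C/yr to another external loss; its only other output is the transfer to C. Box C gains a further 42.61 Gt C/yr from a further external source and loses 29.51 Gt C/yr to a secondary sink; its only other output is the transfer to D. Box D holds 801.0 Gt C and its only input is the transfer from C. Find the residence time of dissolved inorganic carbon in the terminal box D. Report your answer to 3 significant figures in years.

4.93 yr

Box A: F(A→B) = (100.2 + 60.70) − 35.20 = 125.70 Gt C/yr.
Box B: F(B→C) = (125.70 + 87.23) − 63.43 = 149.50 Gt C/yr.
Box C: F(C→D) = (149.50 + 42.61) − 29.51 = 162.60 Gt C/yr.
Box D throughput = its input = 162.60 Gt C/yr; τ = 801.0 / 162.60 = 4.926 yr.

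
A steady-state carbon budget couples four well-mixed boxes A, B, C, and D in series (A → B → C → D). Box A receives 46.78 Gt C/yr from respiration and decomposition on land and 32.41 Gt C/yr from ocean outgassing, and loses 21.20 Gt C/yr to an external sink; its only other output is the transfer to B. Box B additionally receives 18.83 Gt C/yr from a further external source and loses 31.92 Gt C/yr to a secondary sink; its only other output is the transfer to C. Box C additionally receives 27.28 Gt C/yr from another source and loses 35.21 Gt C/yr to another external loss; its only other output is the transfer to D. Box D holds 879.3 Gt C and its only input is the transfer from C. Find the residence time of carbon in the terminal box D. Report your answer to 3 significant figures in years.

Box A: F(A→B) = (46.78 + 32.41) − 21.20 = 57.990 Gt C/yr.
Box B: F(B→C) = (57.990 + 18.83) − 31.92 = 44.900 Gt C/yr.
Box C: F(C→D) = (44.900 + 27.28) − 35.21 = 36.970 Gt C/yr.
Box D throughput = its input = 36.970 Gt C/yr; τ = 879.3 / 36.970 = 23.78 yr.

23.8 yr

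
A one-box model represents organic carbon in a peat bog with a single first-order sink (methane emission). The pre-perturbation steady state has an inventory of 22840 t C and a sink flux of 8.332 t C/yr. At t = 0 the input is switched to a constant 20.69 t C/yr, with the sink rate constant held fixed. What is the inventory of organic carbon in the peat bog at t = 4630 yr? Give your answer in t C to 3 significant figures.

50500 t C

τ = M₀/F₀ = 22840/8.332 = 2741 yr; rate constant k = 1/τ.
New steady state M_∞ = F₁/k = F₁·τ = 20.69 × 2741 = 56716 t C.
M(t) = M_∞ + (M₀ − M_∞)·e^(−t/τ); t/τ = 4630/2741 = 1.689, so e^(−t/τ) = 0.1847.
M(t) = 56716 − 33880 × 0.1847 = 50459 t C.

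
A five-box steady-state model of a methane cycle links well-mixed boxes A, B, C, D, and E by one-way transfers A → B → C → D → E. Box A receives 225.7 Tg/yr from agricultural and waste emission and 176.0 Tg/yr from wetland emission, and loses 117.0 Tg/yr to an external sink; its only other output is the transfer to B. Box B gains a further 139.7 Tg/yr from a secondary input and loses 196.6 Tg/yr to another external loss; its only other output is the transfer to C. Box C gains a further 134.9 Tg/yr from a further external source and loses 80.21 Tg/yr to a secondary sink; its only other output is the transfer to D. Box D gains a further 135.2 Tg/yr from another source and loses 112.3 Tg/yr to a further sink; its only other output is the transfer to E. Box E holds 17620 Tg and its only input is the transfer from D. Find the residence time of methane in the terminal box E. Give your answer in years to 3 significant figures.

57.7 yr

Box A: F(A→B) = (225.7 + 176.0) − 117.0 = 284.70 Tg/yr.
Box B: F(B→C) = (284.70 + 139.7) − 196.6 = 227.80 Tg/yr.
Box C: F(C→D) = (227.80 + 134.9) − 80.21 = 282.49 Tg/yr.
Box D: F(D→E) = (282.49 + 135.2) − 112.3 = 305.39 Tg/yr.
Box E throughput = its input = 305.39 Tg/yr; τ = 17620 / 305.39 = 57.70 yr.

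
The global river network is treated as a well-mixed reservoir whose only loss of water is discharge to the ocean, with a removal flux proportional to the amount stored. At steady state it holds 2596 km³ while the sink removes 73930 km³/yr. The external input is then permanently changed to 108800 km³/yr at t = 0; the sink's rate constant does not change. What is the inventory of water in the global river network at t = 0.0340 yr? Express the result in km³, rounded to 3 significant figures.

3360 km³

τ = M₀/F₀ = 2596/73930 = 0.03511 yr; rate constant k = 1/τ.
New steady state M_∞ = F₁/k = F₁·τ = 108800 × 0.03511 = 3820.4 km³.
M(t) = M_∞ + (M₀ − M_∞)·e^(−t/τ); t/τ = 0.0340/0.03511 = 0.9683, so e^(−t/τ) = 0.3797.
M(t) = 3820.4 − 1224 × 0.3797 = 3355.5 km³.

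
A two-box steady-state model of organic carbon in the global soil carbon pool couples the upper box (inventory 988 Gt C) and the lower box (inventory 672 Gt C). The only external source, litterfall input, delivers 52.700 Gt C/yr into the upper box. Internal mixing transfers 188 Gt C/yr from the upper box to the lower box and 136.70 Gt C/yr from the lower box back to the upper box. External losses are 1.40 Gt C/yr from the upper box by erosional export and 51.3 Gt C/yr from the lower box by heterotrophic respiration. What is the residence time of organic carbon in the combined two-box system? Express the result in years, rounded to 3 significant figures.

31.5 yr

Treat the two boxes together as one reservoir: the mixing fluxes between them are internal recycling, so τ = ΣM / Σ(external losses).
M_total = 988 + 672 = 1660.0 Gt C.
ΣF_external_out = 1.40 + 51.3 = 52.700 Gt C/yr.
τ = M_total / ΣF_ext = 1660.0 / 52.700 = 31.50 yr.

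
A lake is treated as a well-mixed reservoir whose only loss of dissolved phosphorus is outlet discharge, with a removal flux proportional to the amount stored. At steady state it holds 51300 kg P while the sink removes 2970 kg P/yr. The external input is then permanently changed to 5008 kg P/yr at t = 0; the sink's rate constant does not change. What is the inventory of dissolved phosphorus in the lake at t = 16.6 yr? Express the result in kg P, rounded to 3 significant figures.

73000 kg P

τ = M₀/F₀ = 51300/2970 = 17.27 yr; rate constant k = 1/τ.
New steady state M_∞ = F₁/k = F₁·τ = 5008 × 17.27 = 86502 kg P.
M(t) = M_∞ + (M₀ − M_∞)·e^(−t/τ); t/τ = 16.6/17.27 = 0.9611, so e^(−t/τ) = 0.3825.
M(t) = 86502 − 35200 × 0.3825 = 73037 kg P.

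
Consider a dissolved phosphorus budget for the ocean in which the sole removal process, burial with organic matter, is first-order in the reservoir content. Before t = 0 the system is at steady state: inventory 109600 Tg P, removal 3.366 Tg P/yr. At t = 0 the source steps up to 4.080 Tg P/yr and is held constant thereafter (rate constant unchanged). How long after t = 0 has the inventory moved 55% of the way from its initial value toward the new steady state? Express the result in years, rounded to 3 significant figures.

τ = M₀/F₀ = 109600/3.366 = 32560 yr.
The remaining gap fraction is e^(−t/τ); 55% covered ⇒ e^(−t/τ) = 0.450.
t = −τ ln(0.450) = 32560 × 0.7985 = 26000 yr.

26000 yr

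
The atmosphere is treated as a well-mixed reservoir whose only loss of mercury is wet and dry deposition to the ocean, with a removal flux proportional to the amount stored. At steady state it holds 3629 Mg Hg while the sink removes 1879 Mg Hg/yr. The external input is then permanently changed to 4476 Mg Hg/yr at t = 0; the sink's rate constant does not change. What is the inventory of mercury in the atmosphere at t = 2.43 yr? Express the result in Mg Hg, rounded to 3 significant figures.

7220 Mg Hg

τ = M₀/F₀ = 3629/1879 = 1.931 yr; rate constant k = 1/τ.
New steady state M_∞ = F₁/k = F₁·τ = 4476 × 1.931 = 8644.7 Mg Hg.
M(t) = M_∞ + (M₀ − M_∞)·e^(−t/τ); t/τ = 2.43/1.931 = 1.258, so e^(−t/τ) = 0.2842.
M(t) = 8644.7 − 5016 × 0.2842 = 7219.4 Mg Hg.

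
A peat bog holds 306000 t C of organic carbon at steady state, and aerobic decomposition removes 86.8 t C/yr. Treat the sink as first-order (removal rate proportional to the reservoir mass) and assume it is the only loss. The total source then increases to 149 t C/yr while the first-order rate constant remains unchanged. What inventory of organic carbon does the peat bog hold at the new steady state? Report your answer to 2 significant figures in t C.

530000 t C

Rate constant k = F/M = 86.8 / 306000 = 0.0002837 yr⁻¹.
At the new steady state, source = k·M_new ⇒ M_new = 149 / 0.0002837 = 525300 t C.
(Equivalently M_new = M × F_new/F_old = 306000 × 149/86.8.)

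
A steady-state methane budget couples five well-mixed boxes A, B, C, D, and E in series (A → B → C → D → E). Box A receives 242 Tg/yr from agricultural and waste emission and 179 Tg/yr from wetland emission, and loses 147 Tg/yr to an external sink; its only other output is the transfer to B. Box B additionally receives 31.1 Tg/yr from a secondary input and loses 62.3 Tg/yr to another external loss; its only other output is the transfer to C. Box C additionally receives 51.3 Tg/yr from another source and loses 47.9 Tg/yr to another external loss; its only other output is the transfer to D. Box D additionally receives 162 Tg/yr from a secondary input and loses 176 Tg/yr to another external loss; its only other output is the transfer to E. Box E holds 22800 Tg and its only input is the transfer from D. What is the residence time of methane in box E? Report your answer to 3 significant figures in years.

98.2 yr

Box A: F(A→B) = (242 + 179) − 147 = 274.00 Tg/yr.
Box B: F(B→C) = (274.00 + 31.1) − 62.3 = 242.80 Tg/yr.
Box C: F(C→D) = (242.80 + 51.3) − 47.9 = 246.20 Tg/yr.
Box D: F(D→E) = (246.20 + 162) − 176 = 232.20 Tg/yr.
Box E throughput = its input = 232.20 Tg/yr; τ = 22800 / 232.20 = 98.19 yr.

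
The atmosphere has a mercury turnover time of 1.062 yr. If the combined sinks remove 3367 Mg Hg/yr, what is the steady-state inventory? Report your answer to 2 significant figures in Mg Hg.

τ = M/F ⇒ M = τ × F = 1.062 × 3367 = 3576 Mg Hg.

3600 Mg Hg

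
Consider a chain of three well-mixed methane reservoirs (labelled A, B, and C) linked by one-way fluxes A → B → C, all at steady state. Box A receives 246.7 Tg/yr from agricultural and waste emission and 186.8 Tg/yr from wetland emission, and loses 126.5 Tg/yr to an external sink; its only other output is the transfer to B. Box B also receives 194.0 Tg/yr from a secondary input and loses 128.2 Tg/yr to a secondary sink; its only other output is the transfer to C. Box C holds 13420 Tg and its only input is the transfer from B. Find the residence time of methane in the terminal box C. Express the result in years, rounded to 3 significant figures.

36.0 yr

Box A: F(A→B) = (246.7 + 186.8) − 126.5 = 307.00 Tg/yr.
Box B: F(B→C) = (307.00 + 194.0) − 128.2 = 372.80 Tg/yr.
Box C throughput = its input = 372.80 Tg/yr; τ = 13420 / 372.80 = 36.00 yr.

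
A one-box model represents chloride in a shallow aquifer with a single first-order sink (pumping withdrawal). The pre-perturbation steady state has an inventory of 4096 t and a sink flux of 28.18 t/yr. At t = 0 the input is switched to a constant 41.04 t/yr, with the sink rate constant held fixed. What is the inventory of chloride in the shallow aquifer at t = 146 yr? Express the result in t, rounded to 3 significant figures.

5280 t

Residence time τ = M₀/F₀ = 145.4 yr. The eventual steady state is M_∞ = M₀·(F₁/F₀) = 4096 × 41.04/28.18 = 5965.2 t.
The anomaly ΔM(t) = M(t) − M_∞ decays as ΔM₀·e^(−t/τ) with ΔM₀ = 4096 − 5965.2 = −1869 t.
At t = 146 yr, e^(−t/τ) = e^(−1.004) = 0.3662, so ΔM = −684.6 t and M = 5965.2 − 684.6 = 5280.6 t.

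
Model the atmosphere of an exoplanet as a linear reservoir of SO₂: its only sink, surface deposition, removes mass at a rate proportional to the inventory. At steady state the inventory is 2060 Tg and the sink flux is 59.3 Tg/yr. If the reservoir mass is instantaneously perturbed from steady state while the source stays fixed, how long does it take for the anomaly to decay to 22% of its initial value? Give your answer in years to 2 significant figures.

53 yr

For a linear reservoir the anomaly decays as exp(−t/τ) with τ = M/F = 2060/59.3 = 34.74 yr.
exp(−t/τ) = 0.22 ⇒ t = −τ ln(0.22) = 34.74 × 1.514 = 52.60 yr.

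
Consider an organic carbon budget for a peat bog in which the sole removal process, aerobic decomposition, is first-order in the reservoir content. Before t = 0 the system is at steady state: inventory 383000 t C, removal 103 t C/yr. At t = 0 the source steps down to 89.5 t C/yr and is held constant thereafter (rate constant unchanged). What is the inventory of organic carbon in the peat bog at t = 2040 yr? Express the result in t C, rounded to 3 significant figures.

τ = M₀/F₀ = 383000/103 = 3718 yr; rate constant k = 1/τ.
New steady state M_∞ = F₁/k = F₁·τ = 89.5 × 3718 = 332800 t C.
M(t) = M_∞ + (M₀ − M_∞)·e^(−t/τ); t/τ = 2040/3718 = 0.5486, so e^(−t/τ) = 0.5777.
M(t) = 332800 + 50200 × 0.5777 = 361800 t C.

362000 t C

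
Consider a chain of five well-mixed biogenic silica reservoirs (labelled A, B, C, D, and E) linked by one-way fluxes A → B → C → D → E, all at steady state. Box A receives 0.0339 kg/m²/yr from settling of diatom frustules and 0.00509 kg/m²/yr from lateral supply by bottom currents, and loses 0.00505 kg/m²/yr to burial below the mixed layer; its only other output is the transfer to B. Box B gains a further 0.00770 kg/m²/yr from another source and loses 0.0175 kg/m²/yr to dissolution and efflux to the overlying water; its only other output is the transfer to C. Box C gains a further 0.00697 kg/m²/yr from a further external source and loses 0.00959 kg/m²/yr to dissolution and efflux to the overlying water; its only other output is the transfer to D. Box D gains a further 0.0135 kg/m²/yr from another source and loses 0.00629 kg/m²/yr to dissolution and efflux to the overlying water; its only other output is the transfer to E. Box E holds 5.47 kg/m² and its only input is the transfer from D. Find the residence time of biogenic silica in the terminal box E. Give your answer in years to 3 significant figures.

Box A: F(A→B) = (0.0339 + 0.00509) − 0.00505 = 0.033940 kg/m²/yr.
Box B: F(B→C) = (0.033940 + 0.00770) − 0.0175 = 0.024140 kg/m²/yr.
Box C: F(C→D) = (0.024140 + 0.00697) − 0.00959 = 0.021520 kg/m²/yr.
Box D: F(D→E) = (0.021520 + 0.0135) − 0.00629 = 0.028730 kg/m²/yr.
Box E throughput = its input = 0.028730 kg/m²/yr; τ = 5.47 / 0.028730 = 190.4 yr.

190 yr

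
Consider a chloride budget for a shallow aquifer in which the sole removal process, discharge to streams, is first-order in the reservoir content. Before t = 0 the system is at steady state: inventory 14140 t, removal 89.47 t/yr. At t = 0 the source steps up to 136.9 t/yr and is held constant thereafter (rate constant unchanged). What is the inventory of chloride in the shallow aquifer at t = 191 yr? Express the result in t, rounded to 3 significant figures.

19400 t

Residence time τ = M₀/F₀ = 158.0 yr. The eventual steady state is M_∞ = M₀·(F₁/F₀) = 14140 × 136.9/89.47 = 21636 t.
The anomaly ΔM(t) = M(t) − M_∞ decays as ΔM₀·e^(−t/τ) with ΔM₀ = 14140 − 21636 = −7496 t.
At t = 191 yr, e^(−t/τ) = e^(−1.209) = 0.2986, so ΔM = −2239 t and M = 21636 − 2239 = 19397 t.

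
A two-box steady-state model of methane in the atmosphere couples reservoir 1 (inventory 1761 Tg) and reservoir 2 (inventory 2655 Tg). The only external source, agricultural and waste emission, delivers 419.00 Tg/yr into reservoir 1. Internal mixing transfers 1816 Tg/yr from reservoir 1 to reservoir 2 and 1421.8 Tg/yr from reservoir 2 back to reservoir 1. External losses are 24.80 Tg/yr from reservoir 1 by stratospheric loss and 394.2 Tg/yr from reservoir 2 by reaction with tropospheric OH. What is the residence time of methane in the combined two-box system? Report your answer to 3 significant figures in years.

Treat the two boxes together as one reservoir: the mixing fluxes between them are internal recycling, so τ = ΣM / Σ(external losses).
M_total = 1761 + 2655 = 4416.0 Tg.
ΣF_external_out = 24.80 + 394.2 = 419.00 Tg/yr.
τ = M_total / ΣF_ext = 4416.0 / 419.00 = 10.54 yr.

10.5 yr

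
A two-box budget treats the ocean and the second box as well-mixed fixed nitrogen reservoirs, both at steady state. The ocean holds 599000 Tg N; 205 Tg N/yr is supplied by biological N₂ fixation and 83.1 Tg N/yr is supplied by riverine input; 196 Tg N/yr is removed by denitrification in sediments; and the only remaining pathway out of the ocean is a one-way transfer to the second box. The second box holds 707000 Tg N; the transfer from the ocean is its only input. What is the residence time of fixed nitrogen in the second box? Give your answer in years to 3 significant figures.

Balance the ocean: ΣF_in = 205 + 83.1 = 288.10 Tg N/yr.
Transfer to the second box = ΣF_in − (196) = 92.100 Tg N/yr.
At steady state the output of the second box equals its input, 92.100 Tg N/yr.
τ = M / F = 707000 / 92.100 = 7676 yr.

7680 yr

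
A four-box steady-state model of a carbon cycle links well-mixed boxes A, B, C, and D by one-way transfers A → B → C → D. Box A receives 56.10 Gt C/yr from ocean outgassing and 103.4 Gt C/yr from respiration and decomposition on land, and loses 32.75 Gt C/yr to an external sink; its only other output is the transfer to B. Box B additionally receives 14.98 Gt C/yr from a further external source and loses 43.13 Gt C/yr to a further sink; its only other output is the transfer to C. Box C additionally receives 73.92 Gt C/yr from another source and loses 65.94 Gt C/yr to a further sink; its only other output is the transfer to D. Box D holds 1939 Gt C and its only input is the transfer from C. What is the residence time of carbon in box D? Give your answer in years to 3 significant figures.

Box A: F(A→B) = (56.10 + 103.4) − 32.75 = 126.75 Gt C/yr.
Box B: F(B→C) = (126.75 + 14.98) − 43.13 = 98.600 Gt C/yr.
Box C: F(C→D) = (98.600 + 73.92) − 65.94 = 106.58 Gt C/yr.
Box D throughput = its input = 106.58 Gt C/yr; τ = 1939 / 106.58 = 18.19 yr.

18.2 yr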